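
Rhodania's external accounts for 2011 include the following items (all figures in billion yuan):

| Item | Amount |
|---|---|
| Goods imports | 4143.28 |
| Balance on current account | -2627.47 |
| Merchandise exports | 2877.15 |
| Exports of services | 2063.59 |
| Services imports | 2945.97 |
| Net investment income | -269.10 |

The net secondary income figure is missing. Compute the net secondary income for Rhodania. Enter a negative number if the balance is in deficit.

Current account = goods balance + services balance + net primary income + net secondary income
Sum of the known components = -2417.61
Net secondary income = CA - (known components) = -2627.47 - (-2417.61) = -209.86

-209.86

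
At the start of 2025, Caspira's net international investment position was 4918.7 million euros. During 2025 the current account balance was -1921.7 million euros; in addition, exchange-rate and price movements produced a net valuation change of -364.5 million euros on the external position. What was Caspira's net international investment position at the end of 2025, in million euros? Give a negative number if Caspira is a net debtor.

Change in NIIP = current account + net valuation change = -1921.7 + (-364.5) = -2286.2
End-of-year NIIP = 4918.7 + (-2286.2) = 2632.5

2632.5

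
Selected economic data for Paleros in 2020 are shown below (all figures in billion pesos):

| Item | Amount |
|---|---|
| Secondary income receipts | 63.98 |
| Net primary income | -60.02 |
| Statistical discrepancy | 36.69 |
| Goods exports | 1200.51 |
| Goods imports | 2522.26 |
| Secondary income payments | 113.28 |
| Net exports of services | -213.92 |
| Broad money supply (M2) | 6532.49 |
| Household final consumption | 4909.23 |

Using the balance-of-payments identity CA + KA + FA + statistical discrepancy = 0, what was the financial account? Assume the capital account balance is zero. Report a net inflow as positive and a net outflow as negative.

Goods balance = 1200.51 - 2522.26 = -1321.75
Services balance = -213.92
Trade balance (goods + services) = -1321.75 + (-213.92) = -1535.67
Net primary income = -60.02
Net secondary income = 63.98 - 113.28 = -49.30
Current account = -1535.67 + (-60.02) + (-49.30) = -1644.99
Financial account = -(-1644.99 + 36.69) = 1608.30

1608.30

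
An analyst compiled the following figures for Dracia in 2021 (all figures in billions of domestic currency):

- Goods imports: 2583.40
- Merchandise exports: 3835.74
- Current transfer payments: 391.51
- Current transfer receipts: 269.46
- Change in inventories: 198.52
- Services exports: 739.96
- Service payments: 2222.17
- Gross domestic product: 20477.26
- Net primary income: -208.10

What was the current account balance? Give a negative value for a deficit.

Goods balance = 3835.74 - 2583.40 = 1252.34
Services balance = 739.96 - 2222.17 = -1482.21
Trade balance (goods + services) = 1252.34 + (-1482.21) = -229.87
Net primary income = -208.10
Net secondary income = 269.46 - 391.51 = -122.05
Current account = -229.87 + (-208.10) + (-122.05) = -560.02

-560.02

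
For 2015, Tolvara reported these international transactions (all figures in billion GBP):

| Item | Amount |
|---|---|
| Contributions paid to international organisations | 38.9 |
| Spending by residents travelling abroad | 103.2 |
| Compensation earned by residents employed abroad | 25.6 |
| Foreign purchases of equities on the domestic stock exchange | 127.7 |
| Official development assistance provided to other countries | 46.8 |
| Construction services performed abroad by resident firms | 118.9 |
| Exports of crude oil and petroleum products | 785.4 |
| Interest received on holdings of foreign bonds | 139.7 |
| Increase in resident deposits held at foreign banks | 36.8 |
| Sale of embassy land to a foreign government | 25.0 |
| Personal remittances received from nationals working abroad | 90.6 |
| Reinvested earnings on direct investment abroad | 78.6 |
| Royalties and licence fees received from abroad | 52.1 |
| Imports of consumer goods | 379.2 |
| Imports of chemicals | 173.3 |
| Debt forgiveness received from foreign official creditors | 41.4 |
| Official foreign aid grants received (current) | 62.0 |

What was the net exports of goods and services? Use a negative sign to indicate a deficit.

Goods: -173.3 + 785.4 - 379.2 = 232.9
Services: -103.2 + 52.1 + 118.9 = 67.8
Trade balance = 232.9 + 67.8 = 300.7
(Excluded from the trade balance — secondary income: contributions paid to international organisations 38.9, official development assistance provided to other countries 46.8, personal remittances received from nationals working abroad 90.6, official foreign aid grants received (current) 62.0; primary income: compensation earned by residents employed abroad 25.6, interest received on holdings of foreign bonds 139.7, reinvested earnings on direct investment abroad 78.6; financial account: foreign purchases of equities on the domestic stock exchange 127.7, increase in resident deposits held at foreign banks 36.8; capital account: sale of embassy land to a foreign government 25.0, debt forgiveness received from foreign official creditors 41.4.)

300.7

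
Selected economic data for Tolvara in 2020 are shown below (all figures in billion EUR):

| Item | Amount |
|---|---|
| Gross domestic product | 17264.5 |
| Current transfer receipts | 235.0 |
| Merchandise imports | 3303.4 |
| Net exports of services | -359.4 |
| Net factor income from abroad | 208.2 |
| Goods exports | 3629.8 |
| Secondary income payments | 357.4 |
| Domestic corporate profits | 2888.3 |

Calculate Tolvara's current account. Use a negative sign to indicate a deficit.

52.8

Goods balance = 3629.8 - 3303.4 = 326.4
Services balance = -359.4
Trade balance (goods + services) = 326.4 + (-359.4) = -33.0
Net primary income = 208.2
Net secondary income = 235.0 - 357.4 = -122.4
Current account = -33.0 + 208.2 + (-122.4) = 52.8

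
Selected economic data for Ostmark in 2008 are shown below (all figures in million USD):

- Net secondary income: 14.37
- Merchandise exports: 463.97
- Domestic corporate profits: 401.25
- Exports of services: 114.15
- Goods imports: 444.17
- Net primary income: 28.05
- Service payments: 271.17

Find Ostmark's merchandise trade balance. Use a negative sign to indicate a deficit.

Goods balance = 463.97 - 444.17 = 19.80

19.80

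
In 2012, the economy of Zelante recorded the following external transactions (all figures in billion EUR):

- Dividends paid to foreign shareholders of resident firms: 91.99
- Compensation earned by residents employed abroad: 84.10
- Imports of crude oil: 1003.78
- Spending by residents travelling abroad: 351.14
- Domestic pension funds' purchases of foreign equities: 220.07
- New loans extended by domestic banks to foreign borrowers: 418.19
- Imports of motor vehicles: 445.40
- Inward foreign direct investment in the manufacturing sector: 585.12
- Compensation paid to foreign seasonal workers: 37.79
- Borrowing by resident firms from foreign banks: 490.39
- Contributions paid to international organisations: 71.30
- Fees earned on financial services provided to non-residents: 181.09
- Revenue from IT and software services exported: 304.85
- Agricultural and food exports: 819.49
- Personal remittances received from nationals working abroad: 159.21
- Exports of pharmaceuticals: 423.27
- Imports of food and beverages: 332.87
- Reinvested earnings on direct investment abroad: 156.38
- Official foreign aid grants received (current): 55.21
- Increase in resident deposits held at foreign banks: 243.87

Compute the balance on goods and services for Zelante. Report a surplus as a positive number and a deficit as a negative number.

Goods: -332.87 + 423.27 - 1003.78 - 445.40 + 819.49 = -539.29
Services: 304.85 + 181.09 - 351.14 = 134.80
Trade balance = -539.29 + 134.80 = -404.49
(Excluded from the trade balance — primary income: dividends paid to foreign shareholders of resident firms 91.99, compensation earned by residents employed abroad 84.10, compensation paid to foreign seasonal workers 37.79, reinvested earnings on direct investment abroad 156.38; financial account: domestic pension funds' purchases of foreign equities 220.07, new loans extended by domestic banks to foreign borrowers 418.19, inward foreign direct investment in the manufacturing sector 585.12, borrowing by resident firms from foreign banks 490.39, increase in resident deposits held at foreign banks 243.87; secondary income: contributions paid to international organisations 71.30, personal remittances received from nationals working abroad 159.21, official foreign aid grants received (current) 55.21.)

-404.49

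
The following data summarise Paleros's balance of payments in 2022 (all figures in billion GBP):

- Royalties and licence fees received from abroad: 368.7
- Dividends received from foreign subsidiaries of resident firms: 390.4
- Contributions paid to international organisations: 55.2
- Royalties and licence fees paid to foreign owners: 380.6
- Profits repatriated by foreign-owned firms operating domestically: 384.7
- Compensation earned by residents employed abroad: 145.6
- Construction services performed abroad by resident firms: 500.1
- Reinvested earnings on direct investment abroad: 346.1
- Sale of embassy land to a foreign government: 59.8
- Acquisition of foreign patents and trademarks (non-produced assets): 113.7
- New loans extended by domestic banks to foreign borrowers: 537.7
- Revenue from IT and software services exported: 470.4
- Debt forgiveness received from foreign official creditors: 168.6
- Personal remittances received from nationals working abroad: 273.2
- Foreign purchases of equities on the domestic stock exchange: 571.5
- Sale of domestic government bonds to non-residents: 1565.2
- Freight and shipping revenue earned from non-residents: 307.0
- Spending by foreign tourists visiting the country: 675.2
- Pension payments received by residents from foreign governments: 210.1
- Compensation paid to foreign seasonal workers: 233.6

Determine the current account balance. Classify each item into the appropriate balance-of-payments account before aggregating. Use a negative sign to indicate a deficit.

2632.7

Services: 500.1 + 470.4 + 675.2 - 380.6 + 368.7 + 307.0 = 1940.8
Primary income: 346.1 - 384.7 + 145.6 - 233.6 + 390.4 = 263.8
Secondary income: -55.2 + 210.1 + 273.2 = 428.1
Current account = 1940.8 + 263.8 + 428.1 = 2632.7
(Excluded from the current account — capital account: sale of embassy land to a foreign government 59.8, acquisition of foreign patents and trademarks (non-produced assets) 113.7, debt forgiveness received from foreign official creditors 168.6; financial account: new loans extended by domestic banks to foreign borrowers 537.7, foreign purchases of equities on the domestic stock exchange 571.5, sale of domestic government bonds to non-residents 1565.2.)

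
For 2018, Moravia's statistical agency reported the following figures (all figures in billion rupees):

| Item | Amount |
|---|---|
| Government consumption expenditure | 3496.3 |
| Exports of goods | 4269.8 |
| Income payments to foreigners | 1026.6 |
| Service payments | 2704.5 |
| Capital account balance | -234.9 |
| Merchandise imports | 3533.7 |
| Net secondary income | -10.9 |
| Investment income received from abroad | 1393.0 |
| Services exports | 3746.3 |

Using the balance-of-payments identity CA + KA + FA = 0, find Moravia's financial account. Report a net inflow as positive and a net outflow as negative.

-1898.5

Goods balance = 4269.8 - 3533.7 = 736.1
Services balance = 3746.3 - 2704.5 = 1041.8
Trade balance (goods + services) = 736.1 + 1041.8 = 1777.9
Net primary income = 1393.0 - 1026.6 = 366.4
Net secondary income = -10.9
Current account = 1777.9 + 366.4 + (-10.9) = 2133.4
Financial account = -(2133.4 + (-234.9)) = -1898.5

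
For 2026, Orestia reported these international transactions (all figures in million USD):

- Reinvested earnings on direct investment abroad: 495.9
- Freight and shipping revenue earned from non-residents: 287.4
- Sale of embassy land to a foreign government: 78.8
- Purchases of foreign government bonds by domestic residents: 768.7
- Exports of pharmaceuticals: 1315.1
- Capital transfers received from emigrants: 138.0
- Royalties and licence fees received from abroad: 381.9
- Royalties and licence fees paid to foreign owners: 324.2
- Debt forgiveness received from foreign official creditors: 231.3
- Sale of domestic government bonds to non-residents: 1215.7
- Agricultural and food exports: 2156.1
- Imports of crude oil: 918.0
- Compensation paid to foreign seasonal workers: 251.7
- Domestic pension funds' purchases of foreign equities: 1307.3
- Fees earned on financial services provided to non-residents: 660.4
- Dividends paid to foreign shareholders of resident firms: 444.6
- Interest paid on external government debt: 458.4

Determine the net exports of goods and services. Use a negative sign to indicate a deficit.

3558.7

Goods: 2156.1 + 1315.1 - 918.0 = 2553.2
Services: 660.4 + 287.4 - 324.2 + 381.9 = 1005.5
Trade balance = 2553.2 + 1005.5 = 3558.7
(Excluded from the trade balance — primary income: reinvested earnings on direct investment abroad 495.9, compensation paid to foreign seasonal workers 251.7, dividends paid to foreign shareholders of resident firms 444.6, interest paid on external government debt 458.4; capital account: sale of embassy land to a foreign government 78.8, capital transfers received from emigrants 138.0, debt forgiveness received from foreign official creditors 231.3; financial account: purchases of foreign government bonds by domestic residents 768.7, sale of domestic government bonds to non-residents 1215.7, domestic pension funds' purchases of foreign equities 1307.3.)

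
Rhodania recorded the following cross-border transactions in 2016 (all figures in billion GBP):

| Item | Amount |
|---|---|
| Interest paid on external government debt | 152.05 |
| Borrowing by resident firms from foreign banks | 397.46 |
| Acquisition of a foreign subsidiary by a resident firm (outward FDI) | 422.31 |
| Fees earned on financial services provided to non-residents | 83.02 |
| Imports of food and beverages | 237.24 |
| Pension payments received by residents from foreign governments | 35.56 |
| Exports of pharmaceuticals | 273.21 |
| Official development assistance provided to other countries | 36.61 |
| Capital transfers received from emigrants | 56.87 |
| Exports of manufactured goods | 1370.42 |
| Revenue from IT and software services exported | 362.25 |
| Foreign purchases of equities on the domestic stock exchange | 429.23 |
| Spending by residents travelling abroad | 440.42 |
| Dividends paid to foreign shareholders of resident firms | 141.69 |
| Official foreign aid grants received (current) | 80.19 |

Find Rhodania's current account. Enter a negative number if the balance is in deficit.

Goods: 1370.42 - 237.24 + 273.21 = 1406.39
Services: 362.25 + 83.02 - 440.42 = 4.85
Primary income: -141.69 - 152.05 = -293.74
Secondary income: 35.56 + 80.19 - 36.61 = 79.14
Current account = 1406.39 + 4.85 + (-293.74) + 79.14 = 1196.64
(Excluded from the current account — financial account: borrowing by resident firms from foreign banks 397.46, acquisition of a foreign subsidiary by a resident firm (outward FDI) 422.31, foreign purchases of equities on the domestic stock exchange 429.23; capital account: capital transfers received from emigrants 56.87.)

1196.64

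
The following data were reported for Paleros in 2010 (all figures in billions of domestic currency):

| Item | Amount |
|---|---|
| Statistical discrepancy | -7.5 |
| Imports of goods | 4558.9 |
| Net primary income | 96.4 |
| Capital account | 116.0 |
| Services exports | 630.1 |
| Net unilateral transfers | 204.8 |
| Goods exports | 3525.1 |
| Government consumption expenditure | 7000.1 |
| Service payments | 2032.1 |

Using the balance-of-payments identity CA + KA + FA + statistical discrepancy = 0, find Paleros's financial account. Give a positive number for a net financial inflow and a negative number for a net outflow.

2026.1

Goods balance = 3525.1 - 4558.9 = -1033.8
Services balance = 630.1 - 2032.1 = -1402.0
Trade balance (goods + services) = -1033.8 + (-1402.0) = -2435.8
Net primary income = 96.4
Net secondary income = 204.8
Current account = -2435.8 + 96.4 + 204.8 = -2134.6
Financial account = -(-2134.6 + 116.0 + (-7.5)) = 2026.1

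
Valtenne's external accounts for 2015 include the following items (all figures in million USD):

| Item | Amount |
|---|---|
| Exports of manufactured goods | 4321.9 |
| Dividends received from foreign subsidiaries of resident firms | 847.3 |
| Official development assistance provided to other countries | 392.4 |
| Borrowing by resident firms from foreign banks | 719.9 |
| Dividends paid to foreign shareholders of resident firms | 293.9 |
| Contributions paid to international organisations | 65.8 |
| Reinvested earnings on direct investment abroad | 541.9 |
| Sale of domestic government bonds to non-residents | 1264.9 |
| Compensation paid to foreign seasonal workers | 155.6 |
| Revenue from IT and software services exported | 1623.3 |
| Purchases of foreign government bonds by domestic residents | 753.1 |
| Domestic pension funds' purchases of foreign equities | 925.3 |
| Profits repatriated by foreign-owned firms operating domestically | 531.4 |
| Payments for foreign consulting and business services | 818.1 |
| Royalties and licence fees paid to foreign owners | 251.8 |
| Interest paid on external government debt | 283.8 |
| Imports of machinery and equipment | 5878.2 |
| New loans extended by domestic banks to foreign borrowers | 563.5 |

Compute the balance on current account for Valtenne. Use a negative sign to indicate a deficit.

Goods: 4321.9 - 5878.2 = -1556.3
Services: -251.8 - 818.1 + 1623.3 = 553.4
Primary income: 541.9 - 283.8 + 847.3 - 293.9 - 155.6 - 531.4 = 124.5
Secondary income: -392.4 - 65.8 = -458.2
Current account = (-1556.3) + 553.4 + 124.5 + (-458.2) = -1336.6
(Excluded from the current account — financial account: borrowing by resident firms from foreign banks 719.9, sale of domestic government bonds to non-residents 1264.9, purchases of foreign government bonds by domestic residents 753.1, domestic pension funds' purchases of foreign equities 925.3, new loans extended by domestic banks to foreign borrowers 563.5.)

-1336.6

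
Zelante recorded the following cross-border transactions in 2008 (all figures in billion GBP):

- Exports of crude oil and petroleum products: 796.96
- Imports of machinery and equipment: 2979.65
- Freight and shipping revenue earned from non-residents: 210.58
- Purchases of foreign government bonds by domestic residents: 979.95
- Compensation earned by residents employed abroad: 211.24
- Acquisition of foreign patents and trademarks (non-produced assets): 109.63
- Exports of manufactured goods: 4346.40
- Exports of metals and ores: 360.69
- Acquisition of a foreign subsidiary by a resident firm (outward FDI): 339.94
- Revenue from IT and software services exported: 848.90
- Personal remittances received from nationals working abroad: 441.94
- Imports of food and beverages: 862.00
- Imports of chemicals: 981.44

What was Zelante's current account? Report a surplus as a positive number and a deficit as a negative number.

Goods: -981.44 + 360.69 - 2979.65 + 796.96 - 862.00 + 4346.40 = 680.96
Services: 848.90 + 210.58 = 1059.48
Primary income: 211.24
Secondary income: 441.94
Current account = 680.96 + 1059.48 + 211.24 + 441.94 = 2393.62
(Excluded from the current account — financial account: purchases of foreign government bonds by domestic residents 979.95, acquisition of a foreign subsidiary by a resident firm (outward FDI) 339.94; capital account: acquisition of foreign patents and trademarks (non-produced assets) 109.63.)

2393.62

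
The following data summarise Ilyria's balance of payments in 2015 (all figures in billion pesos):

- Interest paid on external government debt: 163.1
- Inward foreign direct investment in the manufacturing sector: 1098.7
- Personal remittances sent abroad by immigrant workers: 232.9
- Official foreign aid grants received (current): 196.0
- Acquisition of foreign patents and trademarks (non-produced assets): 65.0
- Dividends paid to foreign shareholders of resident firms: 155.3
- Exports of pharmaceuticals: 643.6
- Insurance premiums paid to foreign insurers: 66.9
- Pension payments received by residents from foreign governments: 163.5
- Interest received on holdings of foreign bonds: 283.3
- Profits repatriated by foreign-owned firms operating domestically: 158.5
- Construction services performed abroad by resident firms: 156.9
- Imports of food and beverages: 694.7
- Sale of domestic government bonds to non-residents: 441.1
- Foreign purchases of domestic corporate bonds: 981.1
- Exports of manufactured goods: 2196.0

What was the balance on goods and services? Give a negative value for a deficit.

2234.9

Goods: 2196.0 - 694.7 + 643.6 = 2144.9
Services: -66.9 + 156.9 = 90.0
Trade balance = 2144.9 + 90.0 = 2234.9
(Excluded from the trade balance — primary income: interest paid on external government debt 163.1, dividends paid to foreign shareholders of resident firms 155.3, interest received on holdings of foreign bonds 283.3, profits repatriated by foreign-owned firms operating domestically 158.5; financial account: inward foreign direct investment in the manufacturing sector 1098.7, sale of domestic government bonds to non-residents 441.1, foreign purchases of domestic corporate bonds 981.1; secondary income: personal remittances sent abroad by immigrant workers 232.9, official foreign aid grants received (current) 196.0, pension payments received by residents from foreign governments 163.5; capital account: acquisition of foreign patents and trademarks (non-produced assets) 65.0.)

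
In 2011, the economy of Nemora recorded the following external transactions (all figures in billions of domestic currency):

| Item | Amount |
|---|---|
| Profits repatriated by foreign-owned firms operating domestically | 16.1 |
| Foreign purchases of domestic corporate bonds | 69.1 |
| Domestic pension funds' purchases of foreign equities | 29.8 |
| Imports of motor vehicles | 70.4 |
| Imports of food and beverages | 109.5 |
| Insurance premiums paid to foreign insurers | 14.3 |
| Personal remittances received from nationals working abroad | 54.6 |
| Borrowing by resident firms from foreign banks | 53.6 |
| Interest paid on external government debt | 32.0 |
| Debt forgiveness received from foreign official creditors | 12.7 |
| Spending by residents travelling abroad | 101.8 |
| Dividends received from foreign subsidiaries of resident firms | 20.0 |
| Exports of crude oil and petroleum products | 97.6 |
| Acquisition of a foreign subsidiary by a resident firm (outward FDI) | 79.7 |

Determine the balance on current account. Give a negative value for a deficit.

Goods: -109.5 - 70.4 + 97.6 = -82.3
Services: -101.8 - 14.3 = -116.1
Primary income: -32.0 + 20.0 - 16.1 = -28.1
Secondary income: 54.6
Current account = (-82.3) + (-116.1) + (-28.1) + 54.6 = -171.9
(Excluded from the current account — financial account: foreign purchases of domestic corporate bonds 69.1, domestic pension funds' purchases of foreign equities 29.8, borrowing by resident firms from foreign banks 53.6, acquisition of a foreign subsidiary by a resident firm (outward FDI) 79.7; capital account: debt forgiveness received from foreign official creditors 12.7.)

-171.9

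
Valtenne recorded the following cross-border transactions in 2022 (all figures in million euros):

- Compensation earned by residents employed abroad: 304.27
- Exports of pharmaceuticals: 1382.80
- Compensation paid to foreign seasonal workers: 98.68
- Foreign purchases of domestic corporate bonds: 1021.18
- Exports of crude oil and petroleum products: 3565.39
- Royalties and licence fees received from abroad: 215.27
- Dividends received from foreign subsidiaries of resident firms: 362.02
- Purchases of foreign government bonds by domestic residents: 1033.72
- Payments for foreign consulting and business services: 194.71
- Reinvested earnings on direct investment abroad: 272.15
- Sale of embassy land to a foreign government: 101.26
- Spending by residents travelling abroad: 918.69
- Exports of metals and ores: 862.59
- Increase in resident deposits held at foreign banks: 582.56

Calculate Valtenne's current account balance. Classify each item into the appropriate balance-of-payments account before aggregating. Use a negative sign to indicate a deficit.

Goods: 1382.80 + 862.59 + 3565.39 = 5810.78
Services: -194.71 + 215.27 - 918.69 = -898.13
Primary income: 362.02 - 98.68 + 304.27 + 272.15 = 839.76
Current account = 5810.78 + (-898.13) + 839.76 = 5752.41
(Excluded from the current account — financial account: foreign purchases of domestic corporate bonds 1021.18, purchases of foreign government bonds by domestic residents 1033.72, increase in resident deposits held at foreign banks 582.56; capital account: sale of embassy land to a foreign government 101.26.)

5752.41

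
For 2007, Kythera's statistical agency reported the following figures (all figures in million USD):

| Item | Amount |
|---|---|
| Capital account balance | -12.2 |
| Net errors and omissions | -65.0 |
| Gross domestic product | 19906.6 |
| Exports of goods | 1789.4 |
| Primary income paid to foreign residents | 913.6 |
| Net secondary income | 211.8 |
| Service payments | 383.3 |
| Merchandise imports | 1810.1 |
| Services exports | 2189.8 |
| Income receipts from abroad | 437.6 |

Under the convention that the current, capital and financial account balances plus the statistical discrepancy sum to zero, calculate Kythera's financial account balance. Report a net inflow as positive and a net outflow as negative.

-1444.4

Goods balance = 1789.4 - 1810.1 = -20.7
Services balance = 2189.8 - 383.3 = 1806.5
Trade balance (goods + services) = -20.7 + 1806.5 = 1785.8
Net primary income = 437.6 - 913.6 = -476.0
Net secondary income = 211.8
Current account = 1785.8 + (-476.0) + 211.8 = 1521.6
Financial account = -(1521.6 + (-12.2) + (-65.0)) = -1444.4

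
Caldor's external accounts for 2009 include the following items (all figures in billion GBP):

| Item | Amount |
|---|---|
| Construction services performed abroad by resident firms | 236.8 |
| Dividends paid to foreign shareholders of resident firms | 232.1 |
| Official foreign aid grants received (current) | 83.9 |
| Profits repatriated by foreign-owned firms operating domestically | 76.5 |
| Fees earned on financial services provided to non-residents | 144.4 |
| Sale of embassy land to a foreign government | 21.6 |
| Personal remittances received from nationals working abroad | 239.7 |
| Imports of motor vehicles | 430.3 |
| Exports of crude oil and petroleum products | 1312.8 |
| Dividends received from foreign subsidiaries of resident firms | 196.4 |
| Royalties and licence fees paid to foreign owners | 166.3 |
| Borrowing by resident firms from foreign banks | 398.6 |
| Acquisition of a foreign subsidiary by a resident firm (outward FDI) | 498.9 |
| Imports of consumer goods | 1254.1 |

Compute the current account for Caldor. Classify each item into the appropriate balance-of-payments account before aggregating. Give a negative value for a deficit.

54.7

Goods: -430.3 - 1254.1 + 1312.8 = -371.6
Services: 144.4 + 236.8 - 166.3 = 214.9
Primary income: -76.5 + 196.4 - 232.1 = -112.2
Secondary income: 83.9 + 239.7 = 323.6
Current account = (-371.6) + 214.9 + (-112.2) + 323.6 = 54.7
(Excluded from the current account — capital account: sale of embassy land to a foreign government 21.6; financial account: borrowing by resident firms from foreign banks 398.6, acquisition of a foreign subsidiary by a resident firm (outward FDI) 498.9.)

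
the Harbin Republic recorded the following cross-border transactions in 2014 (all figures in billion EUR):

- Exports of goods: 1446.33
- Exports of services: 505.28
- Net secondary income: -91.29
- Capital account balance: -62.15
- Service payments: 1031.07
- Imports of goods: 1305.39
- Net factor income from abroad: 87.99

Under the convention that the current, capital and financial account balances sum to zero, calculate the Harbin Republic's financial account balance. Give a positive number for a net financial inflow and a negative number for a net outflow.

450.30

Goods balance = 1446.33 - 1305.39 = 140.94
Services balance = 505.28 - 1031.07 = -525.79
Trade balance (goods + services) = 140.94 + (-525.79) = -384.85
Net primary income = 87.99
Net secondary income = -91.29
Current account = -384.85 + 87.99 + (-91.29) = -388.15
Financial account = -(-388.15 + (-62.15)) = 450.30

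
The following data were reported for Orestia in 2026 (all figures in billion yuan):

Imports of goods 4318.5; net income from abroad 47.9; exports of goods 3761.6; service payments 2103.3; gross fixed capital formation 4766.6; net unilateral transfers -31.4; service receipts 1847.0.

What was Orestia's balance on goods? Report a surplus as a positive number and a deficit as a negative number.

-556.9

Goods balance = 3761.6 - 4318.5 = -556.9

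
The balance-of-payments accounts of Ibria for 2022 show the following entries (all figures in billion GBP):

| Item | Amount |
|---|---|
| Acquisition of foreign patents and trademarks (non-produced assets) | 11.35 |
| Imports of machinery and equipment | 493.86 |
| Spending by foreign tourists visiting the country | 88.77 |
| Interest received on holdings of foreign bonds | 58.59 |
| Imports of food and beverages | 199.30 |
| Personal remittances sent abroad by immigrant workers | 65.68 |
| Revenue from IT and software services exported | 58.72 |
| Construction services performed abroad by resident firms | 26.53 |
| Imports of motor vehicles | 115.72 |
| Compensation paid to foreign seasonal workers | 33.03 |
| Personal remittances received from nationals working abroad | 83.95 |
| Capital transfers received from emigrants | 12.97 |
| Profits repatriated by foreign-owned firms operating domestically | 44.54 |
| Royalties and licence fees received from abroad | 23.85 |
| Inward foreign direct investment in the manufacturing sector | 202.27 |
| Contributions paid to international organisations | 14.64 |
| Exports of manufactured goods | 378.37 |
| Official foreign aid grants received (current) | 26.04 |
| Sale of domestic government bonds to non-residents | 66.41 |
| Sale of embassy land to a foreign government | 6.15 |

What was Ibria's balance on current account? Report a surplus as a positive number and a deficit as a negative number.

Goods: 378.37 - 493.86 - 115.72 - 199.30 = -430.51
Services: 26.53 + 58.72 + 88.77 + 23.85 = 197.87
Primary income: -33.03 + 58.59 - 44.54 = -18.98
Secondary income: -65.68 - 14.64 + 26.04 + 83.95 = 29.67
Current account = (-430.51) + 197.87 + (-18.98) + 29.67 = -221.95
(Excluded from the current account — capital account: acquisition of foreign patents and trademarks (non-produced assets) 11.35, capital transfers received from emigrants 12.97, sale of embassy land to a foreign government 6.15; financial account: inward foreign direct investment in the manufacturing sector 202.27, sale of domestic government bonds to non-residents 66.41.)

-221.95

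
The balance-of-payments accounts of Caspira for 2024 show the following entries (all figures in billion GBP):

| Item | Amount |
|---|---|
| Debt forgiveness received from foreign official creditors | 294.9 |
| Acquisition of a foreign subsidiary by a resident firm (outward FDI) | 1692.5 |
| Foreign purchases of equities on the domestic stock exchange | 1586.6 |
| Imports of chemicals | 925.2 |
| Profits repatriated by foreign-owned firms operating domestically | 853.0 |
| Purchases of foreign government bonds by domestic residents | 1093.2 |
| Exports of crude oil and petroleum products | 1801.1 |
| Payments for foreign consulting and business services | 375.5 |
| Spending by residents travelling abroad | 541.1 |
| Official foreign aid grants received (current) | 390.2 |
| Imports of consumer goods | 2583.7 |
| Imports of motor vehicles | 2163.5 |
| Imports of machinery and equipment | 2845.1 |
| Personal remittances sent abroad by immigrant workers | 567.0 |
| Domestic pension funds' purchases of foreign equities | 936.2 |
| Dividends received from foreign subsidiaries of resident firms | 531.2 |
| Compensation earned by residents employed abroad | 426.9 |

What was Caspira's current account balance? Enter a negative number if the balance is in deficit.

Goods: -2845.1 - 2163.5 + 1801.1 - 925.2 - 2583.7 = -6716.4
Services: -541.1 - 375.5 = -916.6
Primary income: -853.0 + 531.2 + 426.9 = 105.1
Secondary income: 390.2 - 567.0 = -176.8
Current account = (-6716.4) + (-916.6) + 105.1 + (-176.8) = -7704.7
(Excluded from the current account — capital account: debt forgiveness received from foreign official creditors 294.9; financial account: acquisition of a foreign subsidiary by a resident firm (outward FDI) 1692.5, foreign purchases of equities on the domestic stock exchange 1586.6, purchases of foreign government bonds by domestic residents 1093.2, domestic pension funds' purchases of foreign equities 936.2.)

-7704.7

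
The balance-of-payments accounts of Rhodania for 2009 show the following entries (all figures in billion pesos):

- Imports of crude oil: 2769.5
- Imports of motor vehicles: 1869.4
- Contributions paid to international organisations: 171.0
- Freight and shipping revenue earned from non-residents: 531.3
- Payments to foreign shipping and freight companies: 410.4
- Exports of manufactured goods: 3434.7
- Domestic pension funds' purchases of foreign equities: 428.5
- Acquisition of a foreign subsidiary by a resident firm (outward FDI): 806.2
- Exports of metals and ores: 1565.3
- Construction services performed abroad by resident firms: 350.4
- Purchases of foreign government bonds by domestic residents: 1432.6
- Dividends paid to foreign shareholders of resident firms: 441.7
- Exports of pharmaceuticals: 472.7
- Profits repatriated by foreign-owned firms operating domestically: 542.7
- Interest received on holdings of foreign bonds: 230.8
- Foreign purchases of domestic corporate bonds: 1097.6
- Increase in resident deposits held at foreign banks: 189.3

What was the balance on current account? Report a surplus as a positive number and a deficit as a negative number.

380.5

Goods: -2769.5 - 1869.4 + 472.7 + 3434.7 + 1565.3 = 833.8
Services: 531.3 - 410.4 + 350.4 = 471.3
Primary income: 230.8 - 542.7 - 441.7 = -753.6
Secondary income: -171.0
Current account = 833.8 + 471.3 + (-753.6) + (-171.0) = 380.5
(Excluded from the current account — financial account: domestic pension funds' purchases of foreign equities 428.5, acquisition of a foreign subsidiary by a resident firm (outward FDI) 806.2, purchases of foreign government bonds by domestic residents 1432.6, foreign purchases of domestic corporate bonds 1097.6, increase in resident deposits held at foreign banks 189.3.)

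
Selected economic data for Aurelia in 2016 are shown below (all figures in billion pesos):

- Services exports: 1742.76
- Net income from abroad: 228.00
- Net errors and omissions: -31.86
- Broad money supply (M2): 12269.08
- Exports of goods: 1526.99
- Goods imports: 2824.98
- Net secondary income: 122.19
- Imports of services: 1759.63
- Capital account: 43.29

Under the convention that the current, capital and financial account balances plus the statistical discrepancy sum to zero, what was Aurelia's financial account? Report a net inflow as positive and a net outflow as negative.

Goods balance = 1526.99 - 2824.98 = -1297.99
Services balance = 1742.76 - 1759.63 = -16.87
Trade balance (goods + services) = -1297.99 + (-16.87) = -1314.86
Net primary income = 228.00
Net secondary income = 122.19
Current account = -1314.86 + 228.00 + 122.19 = -964.67
Financial account = -(-964.67 + 43.29 + (-31.86)) = 953.24

953.24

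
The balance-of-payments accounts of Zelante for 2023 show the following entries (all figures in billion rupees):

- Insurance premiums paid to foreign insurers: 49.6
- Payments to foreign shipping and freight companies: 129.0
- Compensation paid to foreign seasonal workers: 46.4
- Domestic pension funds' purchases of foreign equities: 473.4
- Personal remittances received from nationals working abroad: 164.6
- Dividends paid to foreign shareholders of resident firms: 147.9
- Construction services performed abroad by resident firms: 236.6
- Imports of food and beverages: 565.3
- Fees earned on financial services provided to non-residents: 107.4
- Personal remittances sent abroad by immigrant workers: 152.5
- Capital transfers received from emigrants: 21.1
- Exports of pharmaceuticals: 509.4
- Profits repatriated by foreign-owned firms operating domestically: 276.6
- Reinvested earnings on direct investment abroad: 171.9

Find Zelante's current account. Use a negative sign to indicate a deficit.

-177.4

Goods: 509.4 - 565.3 = -55.9
Services: -129.0 + 236.6 + 107.4 - 49.6 = 165.4
Primary income: -276.6 + 171.9 - 46.4 - 147.9 = -299.0
Secondary income: -152.5 + 164.6 = 12.1
Current account = (-55.9) + 165.4 + (-299.0) + 12.1 = -177.4
(Excluded from the current account — financial account: domestic pension funds' purchases of foreign equities 473.4; capital account: capital transfers received from emigrants 21.1.)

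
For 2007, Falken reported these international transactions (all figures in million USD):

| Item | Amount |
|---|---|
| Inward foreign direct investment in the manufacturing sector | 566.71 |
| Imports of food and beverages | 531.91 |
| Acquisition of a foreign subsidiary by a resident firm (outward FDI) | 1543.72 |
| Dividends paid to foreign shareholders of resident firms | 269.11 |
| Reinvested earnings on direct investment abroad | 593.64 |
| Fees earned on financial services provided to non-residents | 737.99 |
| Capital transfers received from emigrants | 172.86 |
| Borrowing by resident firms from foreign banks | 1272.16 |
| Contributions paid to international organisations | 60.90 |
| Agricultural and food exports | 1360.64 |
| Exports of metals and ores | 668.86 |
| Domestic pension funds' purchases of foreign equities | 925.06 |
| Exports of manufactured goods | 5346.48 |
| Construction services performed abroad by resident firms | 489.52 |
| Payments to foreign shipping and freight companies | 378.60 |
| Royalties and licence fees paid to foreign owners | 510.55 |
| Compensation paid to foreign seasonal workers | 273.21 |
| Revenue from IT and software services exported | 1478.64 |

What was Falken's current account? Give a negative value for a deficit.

Goods: 1360.64 + 668.86 - 531.91 + 5346.48 = 6844.07
Services: -510.55 + 1478.64 + 737.99 + 489.52 - 378.60 = 1817.00
Primary income: -269.11 - 273.21 + 593.64 = 51.32
Secondary income: -60.90
Current account = 6844.07 + 1817.00 + 51.32 + (-60.90) = 8651.49
(Excluded from the current account — financial account: inward foreign direct investment in the manufacturing sector 566.71, acquisition of a foreign subsidiary by a resident firm (outward FDI) 1543.72, borrowing by resident firms from foreign banks 1272.16, domestic pension funds' purchases of foreign equities 925.06; capital account: capital transfers received from emigrants 172.86.)

8651.49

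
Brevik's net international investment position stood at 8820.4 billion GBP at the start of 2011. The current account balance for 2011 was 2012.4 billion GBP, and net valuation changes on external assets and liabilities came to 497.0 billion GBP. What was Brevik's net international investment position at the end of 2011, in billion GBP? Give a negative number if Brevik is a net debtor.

11329.8

Change in NIIP = current account + net valuation change = 2012.4 + 497.0 = 2509.4
End-of-year NIIP = 8820.4 + 2509.4 = 11329.8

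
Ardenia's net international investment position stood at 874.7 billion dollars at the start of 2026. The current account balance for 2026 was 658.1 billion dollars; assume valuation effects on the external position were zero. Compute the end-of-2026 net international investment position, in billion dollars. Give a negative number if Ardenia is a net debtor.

With no valuation effects, change in NIIP = current account = 658.1
End-of-year NIIP = 874.7 + 658.1 = 1532.8

1532.8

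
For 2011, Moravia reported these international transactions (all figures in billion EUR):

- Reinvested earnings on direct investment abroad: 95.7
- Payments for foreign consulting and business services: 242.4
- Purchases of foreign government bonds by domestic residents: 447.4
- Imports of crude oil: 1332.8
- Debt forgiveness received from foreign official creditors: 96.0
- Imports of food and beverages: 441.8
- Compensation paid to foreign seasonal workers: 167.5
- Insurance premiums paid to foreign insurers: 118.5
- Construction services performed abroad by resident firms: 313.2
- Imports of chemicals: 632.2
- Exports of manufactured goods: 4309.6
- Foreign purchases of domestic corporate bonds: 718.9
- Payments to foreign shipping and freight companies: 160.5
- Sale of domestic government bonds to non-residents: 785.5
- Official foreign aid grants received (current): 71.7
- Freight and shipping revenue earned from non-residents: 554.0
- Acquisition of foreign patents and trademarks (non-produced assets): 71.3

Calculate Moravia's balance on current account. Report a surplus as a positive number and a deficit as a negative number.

Goods: -632.2 - 1332.8 + 4309.6 - 441.8 = 1902.8
Services: -118.5 + 313.2 - 160.5 + 554.0 - 242.4 = 345.8
Primary income: -167.5 + 95.7 = -71.8
Secondary income: 71.7
Current account = 1902.8 + 345.8 + (-71.8) + 71.7 = 2248.5
(Excluded from the current account — financial account: purchases of foreign government bonds by domestic residents 447.4, foreign purchases of domestic corporate bonds 718.9, sale of domestic government bonds to non-residents 785.5; capital account: debt forgiveness received from foreign official creditors 96.0, acquisition of foreign patents and trademarks (non-produced assets) 71.3.)

2248.5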